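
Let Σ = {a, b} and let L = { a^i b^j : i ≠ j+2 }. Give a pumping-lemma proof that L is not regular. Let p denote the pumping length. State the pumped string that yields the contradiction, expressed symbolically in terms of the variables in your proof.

Toward a contradiction, assume L is regular with pumping length p.
Choose w = a^p b^{p+p!-2}. Since p ≠ (p+p!-2)+2 = p+p!, w ∈ L; and |w| ≥ p.
By the pumping lemma, w = xyz with |xy| ≤ p and y is nonempty.
The first p characters of w are a's, so xy (and hence y) consists only of a's. Write y = a^k, 1 ≤ k ≤ p.
Since 1 ≤ k ≤ p, k divides p!; set t = 1 + p!/k. Then xy^t z has p + (p!/k)·k = p + p! copies of a. Now the a-count is p+p! and (b-count)+2 = (p+p!-2)+2 = p+p!, so i ≠ j+2 fails. So xy^t z = a^{p+p!} b^{p+p!-2} ∉ L.
This is a contradiction; hence L is not regular.

a^{p+p!} b^{p+p!-2}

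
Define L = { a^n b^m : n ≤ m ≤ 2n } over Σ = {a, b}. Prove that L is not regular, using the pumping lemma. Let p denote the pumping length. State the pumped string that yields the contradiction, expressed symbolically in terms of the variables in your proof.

Assume L is regular. Let p be the pumping length given by the pumping lemma.
Take w = a^p b^p ∈ L (since p ≤ p ≤ 2p), with |w| = 2p ≥ p.
By the pumping lemma, w = xyz with |xy| ≤ p and y is nonempty.
Because |xy| ≤ p and w begins with p copies of a, we have y = a^k with 1 ≤ k ≤ p.
Pump with i = 2: xy^2z = a^{p+k} b^p. Now n = p+k > p = m, so the condition n ≤ m fails. Thus xy^2z ∉ L.
This is a contradiction; hence L is not regular.

a^{p+k} b^p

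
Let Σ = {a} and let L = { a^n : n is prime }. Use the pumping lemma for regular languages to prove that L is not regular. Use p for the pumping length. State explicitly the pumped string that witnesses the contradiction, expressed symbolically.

a^{q(1+k)}

Assume L is regular. Let p be the pumping length given by the pumping lemma.
Let q be a prime with q ≥ p+2 (infinitely many primes exist), and take w = a^q ∈ L with |w| = q ≥ p.
The pumping lemma gives a decomposition w = xyz where |xy| ≤ p and |y| ≥ 1.
Then y = a^k for some k with 1 ≤ k ≤ p.
Since 1 ≤ k ≤ p, |xz| = q-k. Pump with i = q+1: |xy^{q+1}z| = (q-k)+(q+1)k = q+qk = q(1+k), which is composite (both factors ≥ 2). So xy^{q+1}z = a^{q(1+k)} ∉ L.
Contradiction. Therefore L is not regular.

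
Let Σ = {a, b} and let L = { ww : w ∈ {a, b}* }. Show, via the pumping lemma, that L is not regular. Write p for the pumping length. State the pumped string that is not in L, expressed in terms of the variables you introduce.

a^{p+k} b^p a^p b^p

Assume L is regular; let p be its pumping constant.
Take w = a^p b^p a^p b^p = uu where u = a^pb^p; then w ∈ L and |w| = 4p ≥ p.
By the pumping lemma, w = xyz with |xy| ≤ p and y is nonempty.
Because |xy| ≤ p and w begins with p copies of a, we have y = a^k with 1 ≤ k ≤ p.
Pump with i = 2: xy^2z = a^{p+k} b^p a^p b^p, of length 4p+k. Suppose this equals vv. The string starts with a and ends with b, so v does too; thus the boundary between the two copies of v is a b→a transition. There is exactly one such transition, at position 2p+k, so |v| = 2p+k and |vv| = 4p+2k ≠ 4p+k since k ≥ 1. So xy^2z ∉ L.
Contradiction. Therefore L is not regular.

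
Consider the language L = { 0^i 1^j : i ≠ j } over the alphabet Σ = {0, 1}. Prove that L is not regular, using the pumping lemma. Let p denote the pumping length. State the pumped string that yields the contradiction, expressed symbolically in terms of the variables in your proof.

Assume L is regular. Let p be the pumping length given by the pumping lemma.
Choose w = 0^p 1^{p+p!}. Since p ≠ p+p!, w ∈ L; and |w| ≥ p.
The pumping lemma gives a decomposition w = xyz where |xy| ≤ p and y is nonempty.
Because |xy| ≤ p and w begins with p copies of 0, we have y = 0^k with 1 ≤ k ≤ p.
Since 1 ≤ k ≤ p, k divides p!; set t = 1 + p!/k. Then xy^t z has p + (p!/k)·k = p + p! copies of 0. Now the 0-count equals the 1-count, so i ≠ j fails. So xy^t z = 0^{p+p!} 1^{p+p!} ∉ L.
This is a contradiction; hence L is not regular.

0^{p+p!} 1^{p+p!}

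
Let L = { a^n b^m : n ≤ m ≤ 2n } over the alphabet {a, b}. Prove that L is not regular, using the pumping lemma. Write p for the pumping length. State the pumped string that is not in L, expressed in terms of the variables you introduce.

Suppose for contradiction that L is regular, and let p be the pumping length.
Take w = a^p b^p ∈ L (since p ≤ p ≤ 2p), with |w| = 2p ≥ p.
The pumping lemma gives a decomposition w = xyz where |xy| ≤ p and |y| > 0.
Since the first p symbols of w are all a's and |xy| ≤ p, y lies entirely in the leading a-block: y = a^k for some k with 1 ≤ k ≤ p.
Pump with i = 2: xy^2z = a^{p+k} b^p. Now n = p+k > p = m, so the condition n ≤ m fails. Thus xy^2z ∉ L.
This contradicts the pumping lemma, so L is not regular.

a^{p+k} b^p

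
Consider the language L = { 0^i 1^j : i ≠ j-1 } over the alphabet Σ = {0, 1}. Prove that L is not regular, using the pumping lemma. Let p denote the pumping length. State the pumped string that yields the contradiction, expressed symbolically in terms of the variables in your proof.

0^{p+p!} 1^{p+p!+1}

Toward a contradiction, assume L is regular with pumping length p.
Choose w = 0^p 1^{p+p!+1}. Since p ≠ (p+p!+1)-1 = p+p!, w ∈ L; and |w| ≥ p.
By the pumping lemma, w = xyz with |xy| ≤ p and |y| ≥ 1.
Since the first p symbols of w are all 0's and |xy| ≤ p, y lies entirely in the leading 0-block: y = 0^k for some k with 1 ≤ k ≤ p.
Since 1 ≤ k ≤ p, k divides p!; set t = 1 + p!/k. Then xy^t z has p + (p!/k)·k = p + p! copies of 0. Now the 0-count is p+p! and (1-count)-1 = (p+p!+1)-1 = p+p!, so i ≠ j-1 fails. So xy^t z = 0^{p+p!} 1^{p+p!+1} ∉ L.
This contradicts the pumping lemma, so L is not regular.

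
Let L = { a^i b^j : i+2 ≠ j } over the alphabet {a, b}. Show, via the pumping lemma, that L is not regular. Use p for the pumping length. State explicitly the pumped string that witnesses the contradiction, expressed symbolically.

Assume L is regular. Let p be the pumping length given by the pumping lemma.
Choose w = a^p b^{p+p!+2}. Since p ≠ (p+p!+2)-2 = p+p!, w ∈ L; and |w| ≥ p.
The pumping lemma gives a decomposition w = xyz where |xy| ≤ p and |y| ≥ 1.
Since the first p symbols of w are all a's and |xy| ≤ p, y lies entirely in the leading a-block: y = a^k for some k with 1 ≤ k ≤ p.
Since 1 ≤ k ≤ p, k divides p!; set t = 1 + p!/k. Then xy^t z has p + (p!/k)·k = p + p! copies of a. Now the a-count is p+p! and (b-count)-2 = (p+p!+2)-2 = p+p!, so i+2 ≠ j fails. So xy^t z = a^{p+p!} b^{p+p!+2} ∉ L.
This is a contradiction; hence L is not regular.

a^{p+p!} b^{p+p!+2}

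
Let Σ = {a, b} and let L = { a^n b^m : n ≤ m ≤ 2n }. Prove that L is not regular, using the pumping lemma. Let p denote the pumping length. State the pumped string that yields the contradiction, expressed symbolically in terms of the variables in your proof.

a^{p+k} b^p

Assume L is regular. Let p be the pumping length given by the pumping lemma.
Take w = a^p b^p ∈ L (since p ≤ p ≤ 2p), with |w| = 2p ≥ p.
The pumping lemma gives a decomposition w = xyz where |xy| ≤ p and |y| ≥ 1.
Since the first p symbols of w are all a's and |xy| ≤ p, y lies entirely in the leading a-block: y = a^k for some k with 1 ≤ k ≤ p.
Pump with i = 2: xy^2z = a^{p+k} b^p. Now n = p+k > p = m, so the condition n ≤ m fails. Thus xy^2z ∉ L.
This contradicts the pumping lemma, so L is not regular.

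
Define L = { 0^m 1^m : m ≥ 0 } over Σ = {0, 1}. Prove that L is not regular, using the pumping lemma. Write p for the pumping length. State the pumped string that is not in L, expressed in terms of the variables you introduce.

0^{p+k} 1^p

Suppose for contradiction that L is regular, and let p be the pumping length.
Take w = 0^p 1^p. Then w ∈ L and |w| = 2p ≥ p.
By the pumping lemma, w = xyz with |xy| ≤ p and |y| > 0.
Because |xy| ≤ p and w begins with p copies of 0, we have y = 0^k with 1 ≤ k ≤ p.
Pump with i = 2: xy^2z = 0^{p+k} 1^p. For this to lie in L we would need p = p+k, which forces k = 0. But k ≥ 1, so xy^2z ∉ L.
This is a contradiction; hence L is not regular.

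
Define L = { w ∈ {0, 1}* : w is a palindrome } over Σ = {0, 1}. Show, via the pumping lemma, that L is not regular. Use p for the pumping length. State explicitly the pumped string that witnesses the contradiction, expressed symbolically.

0^{p+k} 1 0^p

Assume L is regular. Let p be the pumping length given by the pumping lemma.
Take w = 0^p 1 0^p, a palindrome of length 2p+1 ≥ p.
By the pumping lemma, w = xyz with |xy| ≤ p and y is nonempty.
The first p characters of w are 0's, so xy (and hence y) consists only of 0's. Write y = 0^k, 1 ≤ k ≤ p.
Pump with i = 2: xy^2z = 0^{p+k} 1 0^p. Its reverse is 0^p 1 0^{p+k}, which differs from xy^2z since k ≥ 1. So xy^2z is not a palindrome and xy^2z ∉ L.
This is a contradiction; hence L is not regular.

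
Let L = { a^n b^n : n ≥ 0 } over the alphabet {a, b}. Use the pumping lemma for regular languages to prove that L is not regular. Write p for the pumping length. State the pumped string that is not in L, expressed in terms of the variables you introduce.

a^{p+k} b^p

Assume L is regular. Let p be the pumping length given by the pumping lemma.
Take w = a^p b^p. Then w ∈ L and |w| = 2p ≥ p.
Write w = xyz as guaranteed by the lemma, with |xy| ≤ p and |y| > 0.
Because |xy| ≤ p and w begins with p copies of a, we have y = a^k with 1 ≤ k ≤ p.
Pump with i = 2: xy^2z = a^{p+k} b^p. For this to lie in L we would need p = p+k, which forces k = 0. But k ≥ 1, so xy^2z ∉ L.
Contradiction. Therefore L is not regular.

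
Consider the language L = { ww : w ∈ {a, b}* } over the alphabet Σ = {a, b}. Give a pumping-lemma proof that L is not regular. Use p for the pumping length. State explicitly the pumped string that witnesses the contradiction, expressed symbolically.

Suppose for contradiction that L is regular, and let p be the pumping length.
Take w = a^p b^p a^p b^p = uu where u = a^pb^p; then w ∈ L and |w| = 4p ≥ p.
Write w = xyz as guaranteed by the lemma, with |xy| ≤ p and y is nonempty.
Since the first p symbols of w are all a's and |xy| ≤ p, y lies entirely in the leading a-block: y = a^k for some k with 1 ≤ k ≤ p.
Pump with i = 2: xy^2z = a^{p+k} b^p a^p b^p, of length 4p+k. Suppose this equals vv. The string starts with a and ends with b, so v does too; thus the boundary between the two copies of v is a b→a transition. There is exactly one such transition, at position 2p+k, so |v| = 2p+k and |vv| = 4p+2k ≠ 4p+k since k ≥ 1. So xy^2z ∉ L.
This is a contradiction; hence L is not regular.

a^{p+k} b^p a^p b^p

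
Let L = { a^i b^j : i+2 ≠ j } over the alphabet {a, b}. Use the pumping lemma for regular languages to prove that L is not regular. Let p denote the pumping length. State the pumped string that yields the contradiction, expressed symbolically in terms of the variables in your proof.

Suppose for contradiction that L is regular, and let p be the pumping length.
Choose w = a^p b^{p+p!+2}. Since p ≠ (p+p!+2)-2 = p+p!, w ∈ L; and |w| ≥ p.
By the pumping lemma, w = xyz with |xy| ≤ p and |y| ≥ 1.
Because |xy| ≤ p and w begins with p copies of a, we have y = a^k with 1 ≤ k ≤ p.
Since 1 ≤ k ≤ p, k divides p!; set t = 1 + p!/k. Then xy^t z has p + (p!/k)·k = p + p! copies of a. Now the a-count is p+p! and (b-count)-2 = (p+p!+2)-2 = p+p!, so i+2 ≠ j fails. So xy^t z = a^{p+p!} b^{p+p!+2} ∉ L.
This contradicts the pumping lemma, so L is not regular.

a^{p+p!} b^{p+p!+2}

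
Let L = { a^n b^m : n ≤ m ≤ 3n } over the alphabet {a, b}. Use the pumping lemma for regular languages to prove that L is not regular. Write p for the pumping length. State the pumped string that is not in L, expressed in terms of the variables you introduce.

Assume L is regular; let p be its pumping constant.
Take w = a^p b^p ∈ L (since p ≤ p ≤ 3p), with |w| = 2p ≥ p.
Write w = xyz as guaranteed by the lemma, with |xy| ≤ p and |y| ≥ 1.
The first p characters of w are a's, so xy (and hence y) consists only of a's. Write y = a^k, 1 ≤ k ≤ p.
Pump with i = 2: xy^2z = a^{p+k} b^p. Now n = p+k > p = m, so the condition n ≤ m fails. Thus xy^2z ∉ L.
Contradiction. Therefore L is not regular.

a^{p+k} b^p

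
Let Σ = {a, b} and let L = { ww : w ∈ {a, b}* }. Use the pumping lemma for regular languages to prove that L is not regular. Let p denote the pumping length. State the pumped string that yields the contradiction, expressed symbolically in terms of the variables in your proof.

a^{p+k} b^p a^p b^p

Suppose for contradiction that L is regular, and let p be the pumping length.
Take w = a^p b^p a^p b^p = uu where u = a^pb^p; then w ∈ L and |w| = 4p ≥ p.
The pumping lemma gives a decomposition w = xyz where |xy| ≤ p and |y| ≥ 1.
Because |xy| ≤ p and w begins with p copies of a, we have y = a^k with 1 ≤ k ≤ p.
Pump with i = 2: xy^2z = a^{p+k} b^p a^p b^p, of length 4p+k. Suppose this equals vv. The string starts with a and ends with b, so v does too; thus the boundary between the two copies of v is a b→a transition. There is exactly one such transition, at position 2p+k, so |v| = 2p+k and |vv| = 4p+2k ≠ 4p+k since k ≥ 1. So xy^2z ∉ L.
This is a contradiction; hence L is not regular.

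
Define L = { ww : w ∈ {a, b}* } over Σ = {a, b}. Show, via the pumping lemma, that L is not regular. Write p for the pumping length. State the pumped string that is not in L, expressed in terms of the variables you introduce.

Assume L is regular; let p be its pumping constant.
Take w = a^p b^p a^p b^p = uu where u = a^pb^p; then w ∈ L and |w| = 4p ≥ p.
Write w = xyz as guaranteed by the lemma, with |xy| ≤ p and y is nonempty.
Since the first p symbols of w are all a's and |xy| ≤ p, y lies entirely in the leading a-block: y = a^k for some k with 1 ≤ k ≤ p.
Pump with i = 2: xy^2z = a^{p+k} b^p a^p b^p, of length 4p+k. Suppose this equals vv. The string starts with a and ends with b, so v does too; thus the boundary between the two copies of v is a b→a transition. There is exactly one such transition, at position 2p+k, so |v| = 2p+k and |vv| = 4p+2k ≠ 4p+k since k ≥ 1. So xy^2z ∉ L.
This is a contradiction; hence L is not regular.

a^{p+k} b^p a^p b^p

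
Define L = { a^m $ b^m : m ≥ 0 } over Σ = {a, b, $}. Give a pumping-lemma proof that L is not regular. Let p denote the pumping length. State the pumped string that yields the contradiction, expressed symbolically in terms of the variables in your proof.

Suppose for contradiction that L is regular, and let p be the pumping length.
Take w = a^p $ b^p ∈ L with |w| = 2p+1 ≥ p.
The pumping lemma gives a decomposition w = xyz where |xy| ≤ p and |y| > 0.
The first p characters of w are a's, so xy (and hence y) consists only of a's. Write y = a^k, 1 ≤ k ≤ p.
Pump with i = 2: xy^2z = a^{p+k} $ b^p, which would require p+k = p. But k ≥ 1, so xy^2z ∉ L.
Contradiction. Therefore L is not regular.

a^{p+k} $ b^p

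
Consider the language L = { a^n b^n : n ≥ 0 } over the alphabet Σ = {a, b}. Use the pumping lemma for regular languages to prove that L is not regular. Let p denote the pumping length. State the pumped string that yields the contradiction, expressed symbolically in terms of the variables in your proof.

a^{p+k} b^p

Toward a contradiction, assume L is regular with pumping length p.
Take w = a^p b^p. Then w ∈ L and |w| = 2p ≥ p.
Write w = xyz as guaranteed by the lemma, with |xy| ≤ p and y is nonempty.
The first p characters of w are a's, so xy (and hence y) consists only of a's. Write y = a^k, 1 ≤ k ≤ p.
Pump with i = 2: xy^2z = a^{p+k} b^p. For this to lie in L we would need p = p+k, which forces k = 0. But k ≥ 1, so xy^2z ∉ L.
Contradiction. Therefore L is not regular.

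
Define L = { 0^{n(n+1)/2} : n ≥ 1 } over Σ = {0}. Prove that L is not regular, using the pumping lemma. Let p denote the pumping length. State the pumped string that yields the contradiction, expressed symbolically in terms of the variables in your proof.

0^{p(p+1)/2+k}

Assume L is regular; let p be its pumping constant.
Take w = 0^{p(p+1)/2} ∈ L with |w| = p(p+1)/2 ≥ p.
Write w = xyz as guaranteed by the lemma, with |xy| ≤ p and |y| ≥ 1.
Then y = 0^k for some k with 1 ≤ k ≤ p.
Pump with i = 2: xy^2z = 0^{p(p+1)/2+k}. Since 1 ≤ k ≤ p, p(p+1)/2 < p(p+1)/2+k ≤ p(p+1)/2+p < (p+1)(p+2)/2, so p(p+1)/2+k is strictly between consecutive triangular numbers. So xy^2z ∉ L.
This contradicts the pumping lemma, so L is not regular.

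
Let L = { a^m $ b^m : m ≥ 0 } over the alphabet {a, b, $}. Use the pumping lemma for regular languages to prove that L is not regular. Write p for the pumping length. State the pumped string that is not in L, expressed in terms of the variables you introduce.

a^{p+k} $ b^p

Assume L is regular; let p be its pumping constant.
Take w = a^p $ b^p ∈ L with |w| = 2p+1 ≥ p.
The pumping lemma gives a decomposition w = xyz where |xy| ≤ p and |y| > 0.
The first p characters of w are a's, so xy (and hence y) consists only of a's. Write y = a^k, 1 ≤ k ≤ p.
Pump with i = 2: xy^2z = a^{p+k} $ b^p, which would require p+k = p. But k ≥ 1, so xy^2z ∉ L.
This is a contradiction; hence L is not regular.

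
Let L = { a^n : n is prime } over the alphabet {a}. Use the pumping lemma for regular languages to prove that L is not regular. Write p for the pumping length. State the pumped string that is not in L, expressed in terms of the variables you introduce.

Assume L is regular; let p be its pumping constant.
Let q be a prime with q ≥ p+2 (infinitely many primes exist), and take w = a^q ∈ L with |w| = q ≥ p.
The pumping lemma gives a decomposition w = xyz where |xy| ≤ p and y is nonempty.
Then y = a^k for some k with 1 ≤ k ≤ p.
Since 1 ≤ k ≤ p, |xz| = q-k. Pump with i = q+1: |xy^{q+1}z| = (q-k)+(q+1)k = q+qk = q(1+k), which is composite (both factors ≥ 2). So xy^{q+1}z = a^{q(1+k)} ∉ L.
This is a contradiction; hence L is not regular.

a^{q(1+k)}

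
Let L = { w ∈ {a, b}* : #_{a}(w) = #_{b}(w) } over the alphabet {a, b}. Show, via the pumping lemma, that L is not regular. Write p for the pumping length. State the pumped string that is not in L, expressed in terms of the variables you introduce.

a^{p+k} b^p

Assume L is regular. Let p be the pumping length given by the pumping lemma.
Choose w = a^p b^p ∈ L with |w| = 2p ≥ p.
By the pumping lemma, w = xyz with |xy| ≤ p and y is nonempty.
Since the first p symbols of w are all a's and |xy| ≤ p, y lies entirely in the leading a-block: y = a^k for some k with 1 ≤ k ≤ p.
Pump with i = 2: xy^2z = a^{p+k} b^p has p+k occurrences of a but only p of b. Since k ≥ 1 the counts differ, so xy^2z ∉ L.
Contradiction. Therefore L is not regular.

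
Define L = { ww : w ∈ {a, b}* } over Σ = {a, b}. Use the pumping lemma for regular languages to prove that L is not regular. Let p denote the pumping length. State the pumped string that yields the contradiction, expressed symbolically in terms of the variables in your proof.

a^{p+k} b^p a^p b^p

Toward a contradiction, assume L is regular with pumping length p.
Take w = a^p b^p a^p b^p = uu where u = a^pb^p; then w ∈ L and |w| = 4p ≥ p.
Write w = xyz as guaranteed by the lemma, with |xy| ≤ p and |y| ≥ 1.
The first p characters of w are a's, so xy (and hence y) consists only of a's. Write y = a^k, 1 ≤ k ≤ p.
Pump with i = 2: xy^2z = a^{p+k} b^p a^p b^p, of length 4p+k. Suppose this equals vv. The string starts with a and ends with b, so v does too; thus the boundary between the two copies of v is a b→a transition. There is exactly one such transition, at position 2p+k, so |v| = 2p+k and |vv| = 4p+2k ≠ 4p+k since k ≥ 1. So xy^2z ∉ L.
Contradiction. Therefore L is not regular.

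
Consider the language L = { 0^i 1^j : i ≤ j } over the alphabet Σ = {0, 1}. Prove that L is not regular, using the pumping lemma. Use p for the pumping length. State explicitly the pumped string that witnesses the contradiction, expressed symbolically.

Assume L is regular. Let p be the pumping length given by the pumping lemma.
Choose w = 0^p 1^p ∈ L, with |w| = 2p ≥ p.
By the pumping lemma, w = xyz with |xy| ≤ p and |y| ≥ 1.
Because |xy| ≤ p and w begins with p copies of 0, we have y = 0^k with 1 ≤ k ≤ p.
Consider xy^2z = 0^{p+k} 1^p. Since k ≥ 1, the 0-count p+k exceeds the 1-count p, so i ≤ j fails; thus xy^2z ∉ L.
This contradicts the pumping lemma, so L is not regular.

0^{p+k} 1^p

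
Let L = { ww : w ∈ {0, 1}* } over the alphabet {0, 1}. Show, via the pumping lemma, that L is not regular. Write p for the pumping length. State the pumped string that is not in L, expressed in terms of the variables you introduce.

0^{p+k} 1^p 0^p 1^p

Toward a contradiction, assume L is regular with pumping length p.
Take w = 0^p 1^p 0^p 1^p = uu where u = 0^p1^p; then w ∈ L and |w| = 4p ≥ p.
The pumping lemma gives a decomposition w = xyz where |xy| ≤ p and |y| ≥ 1.
Because |xy| ≤ p and w begins with p copies of 0, we have y = 0^k with 1 ≤ k ≤ p.
Pump with i = 2: xy^2z = 0^{p+k} 1^p 0^p 1^p, of length 4p+k. Suppose this equals vv. The string starts with 0 and ends with 1, so v does too; thus the boundary between the two copies of v is a 1→0 transition. There is exactly one such transition, at position 2p+k, so |v| = 2p+k and |vv| = 4p+2k ≠ 4p+k since k ≥ 1. So xy^2z ∉ L.
Contradiction. Therefore L is not regular.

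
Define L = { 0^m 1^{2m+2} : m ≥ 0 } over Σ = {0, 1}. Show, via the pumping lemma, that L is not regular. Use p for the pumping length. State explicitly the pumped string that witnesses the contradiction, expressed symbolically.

Assume L is regular; let p be its pumping constant.
Let w = 0^p 1^{2p+2} ∈ L; note |w| = 3p+2 ≥ p.
Write w = xyz as guaranteed by the lemma, with |xy| ≤ p and y is nonempty.
Because |xy| ≤ p and w begins with p copies of 0, we have y = 0^k with 1 ≤ k ≤ p.
Pump with i = 2: xy^2z = 0^{p+k} 1^{2p+2}. For this to lie in L we would need 2p+2 = 2(p+k)+2, which forces k = 0. But k ≥ 1, so xy^2z ∉ L.
Contradiction. Therefore L is not regular.

0^{p+k} 1^{2p+2}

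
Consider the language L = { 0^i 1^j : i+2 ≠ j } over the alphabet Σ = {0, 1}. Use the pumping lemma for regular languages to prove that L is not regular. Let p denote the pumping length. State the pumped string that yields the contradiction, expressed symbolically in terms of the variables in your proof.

Suppose for contradiction that L is regular, and let p be the pumping length.
Choose w = 0^p 1^{p+p!+2}. Since p ≠ (p+p!+2)-2 = p+p!, w ∈ L; and |w| ≥ p.
By the pumping lemma, w = xyz with |xy| ≤ p and y is nonempty.
Because |xy| ≤ p and w begins with p copies of 0, we have y = 0^k with 1 ≤ k ≤ p.
Since 1 ≤ k ≤ p, k divides p!; set t = 1 + p!/k. Then xy^t z has p + (p!/k)·k = p + p! copies of 0. Now the 0-count is p+p! and (1-count)-2 = (p+p!+2)-2 = p+p!, so i+2 ≠ j fails. So xy^t z = 0^{p+p!} 1^{p+p!+2} ∉ L.
Contradiction. Therefore L is not regular.

0^{p+p!} 1^{p+p!+2}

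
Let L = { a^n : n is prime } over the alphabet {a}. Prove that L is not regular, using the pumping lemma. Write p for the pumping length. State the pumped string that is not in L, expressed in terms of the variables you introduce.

Assume L is regular; let p be its pumping constant.
Let q be a prime with q ≥ p+2 (infinitely many primes exist), and take w = a^q ∈ L with |w| = q ≥ p.
The pumping lemma gives a decomposition w = xyz where |xy| ≤ p and |y| ≥ 1.
Then y = a^k for some k with 1 ≤ k ≤ p.
Since 1 ≤ k ≤ p, |xz| = q-k. Pump with i = q+1: |xy^{q+1}z| = (q-k)+(q+1)k = q+qk = q(1+k), which is composite (both factors ≥ 2). So xy^{q+1}z = a^{q(1+k)} ∉ L.
Contradiction. Therefore L is not regular.

a^{q(1+k)}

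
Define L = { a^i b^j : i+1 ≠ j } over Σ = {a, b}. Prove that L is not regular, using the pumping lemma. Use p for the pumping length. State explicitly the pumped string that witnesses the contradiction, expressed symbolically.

Toward a contradiction, assume L is regular with pumping length p.
Choose w = a^p b^{p+p!+1}. Since p ≠ (p+p!+1)-1 = p+p!, w ∈ L; and |w| ≥ p.
The pumping lemma gives a decomposition w = xyz where |xy| ≤ p and y is nonempty.
The first p characters of w are a's, so xy (and hence y) consists only of a's. Write y = a^k, 1 ≤ k ≤ p.
Since 1 ≤ k ≤ p, k divides p!; set t = 1 + p!/k. Then xy^t z has p + (p!/k)·k = p + p! copies of a. Now the a-count is p+p! and (b-count)-1 = (p+p!+1)-1 = p+p!, so i+1 ≠ j fails. So xy^t z = a^{p+p!} b^{p+p!+1} ∉ L.
This is a contradiction; hence L is not regular.

a^{p+p!} b^{p+p!+1}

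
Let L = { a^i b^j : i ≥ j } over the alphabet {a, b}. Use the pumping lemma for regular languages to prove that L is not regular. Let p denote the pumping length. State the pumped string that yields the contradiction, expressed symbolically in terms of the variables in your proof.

Assume L is regular; let p be its pumping constant.
Choose w = a^p b^p ∈ L, with |w| = 2p ≥ p.
By the pumping lemma, w = xyz with |xy| ≤ p and y is nonempty.
Because |xy| ≤ p and w begins with p copies of a, we have y = a^k with 1 ≤ k ≤ p.
Consider xy^0z = xz = a^{p-k} b^p. Since k ≥ 1, the a-count p-k is less than p, so i ≥ j fails; thus xz ∉ L.
Contradiction. Therefore L is not regular.

a^{p-k} b^p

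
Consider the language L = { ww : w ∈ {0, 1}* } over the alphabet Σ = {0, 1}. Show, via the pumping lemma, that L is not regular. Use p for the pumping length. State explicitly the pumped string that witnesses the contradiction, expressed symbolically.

Assume L is regular. Let p be the pumping length given by the pumping lemma.
Take w = 0^p 1^p 0^p 1^p = uu where u = 0^p1^p; then w ∈ L and |w| = 4p ≥ p.
Write w = xyz as guaranteed by the lemma, with |xy| ≤ p and |y| ≥ 1.
The first p characters of w are 0's, so xy (and hence y) consists only of 0's. Write y = 0^k, 1 ≤ k ≤ p.
Pump with i = 2: xy^2z = 0^{p+k} 1^p 0^p 1^p, of length 4p+k. Suppose this equals vv. The string starts with 0 and ends with 1, so v does too; thus the boundary between the two copies of v is a 1→0 transition. There is exactly one such transition, at position 2p+k, so |v| = 2p+k and |vv| = 4p+2k ≠ 4p+k since k ≥ 1. So xy^2z ∉ L.
This is a contradiction; hence L is not regular.

0^{p+k} 1^p 0^p 1^p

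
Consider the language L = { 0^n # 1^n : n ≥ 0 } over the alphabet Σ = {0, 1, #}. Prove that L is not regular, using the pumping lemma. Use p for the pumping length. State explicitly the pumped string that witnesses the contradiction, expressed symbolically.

Suppose for contradiction that L is regular, and let p be the pumping length.
Take w = 0^p # 1^p ∈ L with |w| = 2p+1 ≥ p.
By the pumping lemma, w = xyz with |xy| ≤ p and y is nonempty.
Since the first p symbols of w are all 0's and |xy| ≤ p, y lies entirely in the leading 0-block: y = 0^k for some k with 1 ≤ k ≤ p.
Pump with i = 2: xy^2z = 0^{p+k} # 1^p, which would require p+k = p. But k ≥ 1, so xy^2z ∉ L.
This contradicts the pumping lemma, so L is not regular.

0^{p+k} # 1^p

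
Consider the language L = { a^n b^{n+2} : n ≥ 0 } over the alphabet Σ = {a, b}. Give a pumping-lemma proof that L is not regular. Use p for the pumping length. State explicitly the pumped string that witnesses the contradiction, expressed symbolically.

a^{p+k} b^{p+2}

Assume L is regular. Let p be the pumping length given by the pumping lemma.
Let w = a^p b^{p+2} ∈ L; note |w| = 2p+2 ≥ p.
The pumping lemma gives a decomposition w = xyz where |xy| ≤ p and |y| ≥ 1.
The first p characters of w are a's, so xy (and hence y) consists only of a's. Write y = a^k, 1 ≤ k ≤ p.
Pump with i = 2: xy^2z = a^{p+k} b^{p+2}. For this to lie in L we would need p+2 = (p+k)+2, which forces k = 0. But k ≥ 1, so xy^2z ∉ L.
Contradiction. Therefore L is not regular.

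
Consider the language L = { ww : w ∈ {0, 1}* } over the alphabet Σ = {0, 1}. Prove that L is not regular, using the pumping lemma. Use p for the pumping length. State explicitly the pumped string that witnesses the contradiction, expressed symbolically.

Assume L is regular; let p be its pumping constant.
Take w = 0^p 1^p 0^p 1^p = uu where u = 0^p1^p; then w ∈ L and |w| = 4p ≥ p.
Write w = xyz as guaranteed by the lemma, with |xy| ≤ p and |y| > 0.
The first p characters of w are 0's, so xy (and hence y) consists only of 0's. Write y = 0^k, 1 ≤ k ≤ p.
Pump with i = 2: xy^2z = 0^{p+k} 1^p 0^p 1^p, of length 4p+k. Suppose this equals vv. The string starts with 0 and ends with 1, so v does too; thus the boundary between the two copies of v is a 1→0 transition. There is exactly one such transition, at position 2p+k, so |v| = 2p+k and |vv| = 4p+2k ≠ 4p+k since k ≥ 1. So xy^2z ∉ L.
Contradiction. Therefore L is not regular.

0^{p+k} 1^p 0^p 1^p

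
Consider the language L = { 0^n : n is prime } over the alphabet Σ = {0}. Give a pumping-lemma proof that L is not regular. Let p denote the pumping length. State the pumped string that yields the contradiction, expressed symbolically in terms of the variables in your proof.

Toward a contradiction, assume L is regular with pumping length p.
Let q be a prime with q ≥ p+2 (infinitely many primes exist), and take w = 0^q ∈ L with |w| = q ≥ p.
The pumping lemma gives a decomposition w = xyz where |xy| ≤ p and y is nonempty.
Then y = 0^k for some k with 1 ≤ k ≤ p.
Since 1 ≤ k ≤ p, |xz| = q-k. Pump with i = q+1: |xy^{q+1}z| = (q-k)+(q+1)k = q+qk = q(1+k), which is composite (both factors ≥ 2). So xy^{q+1}z = 0^{q(1+k)} ∉ L.
This contradicts the pumping lemma, so L is not regular.

0^{q(1+k)}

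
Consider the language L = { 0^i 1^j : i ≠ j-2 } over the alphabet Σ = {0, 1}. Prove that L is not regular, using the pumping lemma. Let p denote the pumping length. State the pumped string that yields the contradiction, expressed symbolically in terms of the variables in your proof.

Assume L is regular; let p be its pumping constant.
Choose w = 0^p 1^{p+p!+2}. Since p ≠ (p+p!+2)-2 = p+p!, w ∈ L; and |w| ≥ p.
The pumping lemma gives a decomposition w = xyz where |xy| ≤ p and y is nonempty.
The first p characters of w are 0's, so xy (and hence y) consists only of 0's. Write y = 0^k, 1 ≤ k ≤ p.
Since 1 ≤ k ≤ p, k divides p!; set t = 1 + p!/k. Then xy^t z has p + (p!/k)·k = p + p! copies of 0. Now the 0-count is p+p! and (1-count)-2 = (p+p!+2)-2 = p+p!, so i ≠ j-2 fails. So xy^t z = 0^{p+p!} 1^{p+p!+2} ∉ L.
This contradicts the pumping lemma, so L is not regular.

0^{p+p!} 1^{p+p!+2}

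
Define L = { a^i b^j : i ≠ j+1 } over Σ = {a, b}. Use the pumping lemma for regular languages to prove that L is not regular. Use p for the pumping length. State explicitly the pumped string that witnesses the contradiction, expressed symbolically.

a^{p+p!} b^{p+p!-1}

Toward a contradiction, assume L is regular with pumping length p.
Choose w = a^p b^{p+p!-1}. Since p ≠ (p+p!-1)+1 = p+p!, w ∈ L; and |w| ≥ p.
The pumping lemma gives a decomposition w = xyz where |xy| ≤ p and |y| > 0.
Since the first p symbols of w are all a's and |xy| ≤ p, y lies entirely in the leading a-block: y = a^k for some k with 1 ≤ k ≤ p.
Since 1 ≤ k ≤ p, k divides p!; set t = 1 + p!/k. Then xy^t z has p + (p!/k)·k = p + p! copies of a. Now the a-count is p+p! and (b-count)+1 = (p+p!-1)+1 = p+p!, so i ≠ j+1 fails. So xy^t z = a^{p+p!} b^{p+p!-1} ∉ L.
This is a contradiction; hence L is not regular.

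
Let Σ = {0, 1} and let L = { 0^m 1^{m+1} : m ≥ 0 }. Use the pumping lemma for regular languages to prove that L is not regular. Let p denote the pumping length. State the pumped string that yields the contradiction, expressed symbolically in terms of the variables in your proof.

0^{p+k} 1^{p+1}

Assume L is regular; let p be its pumping constant.
Choose w = 0^p 1^{p+1}, which is in L with |w| = 2p+1 ≥ p.
The pumping lemma gives a decomposition w = xyz where |xy| ≤ p and |y| > 0.
The first p characters of w are 0's, so xy (and hence y) consists only of 0's. Write y = 0^k, 1 ≤ k ≤ p.
Pump with i = 2: xy^2z = 0^{p+k} 1^{p+1}. For this to lie in L we would need p+1 = (p+k)+1, which forces k = 0. But k ≥ 1, so xy^2z ∉ L.
Contradiction. Therefore L is not regular.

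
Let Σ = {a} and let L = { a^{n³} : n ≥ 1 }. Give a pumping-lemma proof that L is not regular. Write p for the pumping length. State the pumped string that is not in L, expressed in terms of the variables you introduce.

Suppose for contradiction that L is regular, and let p be the pumping length.
Take w = a^{p³} ∈ L with |w| = p³ ≥ p.
Write w = xyz as guaranteed by the lemma, with |xy| ≤ p and |y| > 0.
Then y = a^k for some k with 1 ≤ k ≤ p.
Pump with i = 2: xy^2z = a^{p³+k}. Since 1 ≤ k ≤ p, p³ < p³+k ≤ p³+p < p³+3p²+3p+1 = (p+1)³, so p³+k is not a perfect cube. So xy^2z ∉ L.
This contradicts the pumping lemma, so L is not regular.

a^{p³+k}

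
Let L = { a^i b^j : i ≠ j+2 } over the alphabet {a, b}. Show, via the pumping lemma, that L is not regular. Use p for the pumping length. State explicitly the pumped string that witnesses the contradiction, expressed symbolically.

a^{p+p!} b^{p+p!-2}

Assume L is regular. Let p be the pumping length given by the pumping lemma.
Choose w = a^p b^{p+p!-2}. Since p ≠ (p+p!-2)+2 = p+p!, w ∈ L; and |w| ≥ p.
By the pumping lemma, w = xyz with |xy| ≤ p and |y| ≥ 1.
Because |xy| ≤ p and w begins with p copies of a, we have y = a^k with 1 ≤ k ≤ p.
Since 1 ≤ k ≤ p, k divides p!; set t = 1 + p!/k. Then xy^t z has p + (p!/k)·k = p + p! copies of a. Now the a-count is p+p! and (b-count)+2 = (p+p!-2)+2 = p+p!, so i ≠ j+2 fails. So xy^t z = a^{p+p!} b^{p+p!-2} ∉ L.
This contradicts the pumping lemma, so L is not regular.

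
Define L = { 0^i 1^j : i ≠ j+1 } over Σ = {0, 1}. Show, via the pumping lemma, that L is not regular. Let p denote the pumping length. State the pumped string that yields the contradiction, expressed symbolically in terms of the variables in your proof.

0^{p+p!} 1^{p+p!-1}

Suppose for contradiction that L is regular, and let p be the pumping length.
Choose w = 0^p 1^{p+p!-1}. Since p ≠ (p+p!-1)+1 = p+p!, w ∈ L; and |w| ≥ p.
Write w = xyz as guaranteed by the lemma, with |xy| ≤ p and y is nonempty.
Because |xy| ≤ p and w begins with p copies of 0, we have y = 0^k with 1 ≤ k ≤ p.
Since 1 ≤ k ≤ p, k divides p!; set t = 1 + p!/k. Then xy^t z has p + (p!/k)·k = p + p! copies of 0. Now the 0-count is p+p! and (1-count)+1 = (p+p!-1)+1 = p+p!, so i ≠ j+1 fails. So xy^t z = 0^{p+p!} 1^{p+p!-1} ∉ L.
This is a contradiction; hence L is not regular.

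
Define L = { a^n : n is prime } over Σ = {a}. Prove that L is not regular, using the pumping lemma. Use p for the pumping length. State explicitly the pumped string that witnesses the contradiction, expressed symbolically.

Assume L is regular; let p be its pumping constant.
Let q be a prime with q ≥ p+2 (infinitely many primes exist), and take w = a^q ∈ L with |w| = q ≥ p.
By the pumping lemma, w = xyz with |xy| ≤ p and |y| > 0.
Then y = a^k for some k with 1 ≤ k ≤ p.
Since 1 ≤ k ≤ p, |xz| = q-k. Pump with i = q+1: |xy^{q+1}z| = (q-k)+(q+1)k = q+qk = q(1+k), which is composite (both factors ≥ 2). So xy^{q+1}z = a^{q(1+k)} ∉ L.
This is a contradiction; hence L is not regular.

a^{q(1+k)}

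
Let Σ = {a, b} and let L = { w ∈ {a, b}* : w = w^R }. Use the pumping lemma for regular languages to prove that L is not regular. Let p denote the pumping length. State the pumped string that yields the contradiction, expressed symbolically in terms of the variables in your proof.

a^{p+k} b a^p

Assume L is regular; let p be its pumping constant.
Take w = a^p b a^p, a palindrome of length 2p+1 ≥ p.
The pumping lemma gives a decomposition w = xyz where |xy| ≤ p and |y| > 0.
Since the first p symbols of w are all a's and |xy| ≤ p, y lies entirely in the leading a-block: y = a^k for some k with 1 ≤ k ≤ p.
Pump with i = 2: xy^2z = a^{p+k} b a^p. Its reverse is a^p b a^{p+k}, which differs from xy^2z since k ≥ 1. So xy^2z is not a palindrome and xy^2z ∉ L.
Contradiction. Therefore L is not regular.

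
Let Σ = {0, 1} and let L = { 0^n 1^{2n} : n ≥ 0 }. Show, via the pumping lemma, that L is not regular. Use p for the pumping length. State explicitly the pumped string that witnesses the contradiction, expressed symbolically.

Assume L is regular. Let p be the pumping length given by the pumping lemma.
Take w = 0^p 1^{2p}. Then w ∈ L and |w| = 3p ≥ p.
Write w = xyz as guaranteed by the lemma, with |xy| ≤ p and |y| > 0.
Since the first p symbols of w are all 0's and |xy| ≤ p, y lies entirely in the leading 0-block: y = 0^k for some k with 1 ≤ k ≤ p.
Pump with i = 2: xy^2z = 0^{p+k} 1^{2p}. For this to lie in L we would need 2p = 2(p+k), which forces k = 0. But k ≥ 1, so xy^2z ∉ L.
Contradiction. Therefore L is not regular.

0^{p+k} 1^{2p}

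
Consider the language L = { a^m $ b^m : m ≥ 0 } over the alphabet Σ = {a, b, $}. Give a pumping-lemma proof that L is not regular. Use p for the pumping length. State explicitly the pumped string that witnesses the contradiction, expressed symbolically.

a^{p+k} $ b^p

Assume L is regular. Let p be the pumping length given by the pumping lemma.
Take w = a^p $ b^p ∈ L with |w| = 2p+1 ≥ p.
Write w = xyz as guaranteed by the lemma, with |xy| ≤ p and |y| ≥ 1.
Since the first p symbols of w are all a's and |xy| ≤ p, y lies entirely in the leading a-block: y = a^k for some k with 1 ≤ k ≤ p.
Pump with i = 2: xy^2z = a^{p+k} $ b^p, which would require p+k = p. But k ≥ 1, so xy^2z ∉ L.
This contradicts the pumping lemma, so L is not regular.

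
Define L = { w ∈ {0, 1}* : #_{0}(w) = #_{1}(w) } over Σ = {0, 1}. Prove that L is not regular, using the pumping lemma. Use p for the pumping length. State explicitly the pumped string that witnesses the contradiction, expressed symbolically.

Assume L is regular. Let p be the pumping length given by the pumping lemma.
Choose w = 0^p 1^p ∈ L with |w| = 2p ≥ p.
Write w = xyz as guaranteed by the lemma, with |xy| ≤ p and y is nonempty.
Since the first p symbols of w are all 0's and |xy| ≤ p, y lies entirely in the leading 0-block: y = 0^k for some k with 1 ≤ k ≤ p.
Pump with i = 2: xy^2z = 0^{p+k} 1^p has p+k occurrences of 0 but only p of 1. Since k ≥ 1 the counts differ, so xy^2z ∉ L.
This is a contradiction; hence L is not regular.

0^{p+k} 1^p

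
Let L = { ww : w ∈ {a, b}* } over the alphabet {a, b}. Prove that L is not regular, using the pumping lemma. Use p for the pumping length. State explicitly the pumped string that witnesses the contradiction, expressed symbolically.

Toward a contradiction, assume L is regular with pumping length p.
Take w = a^p b^p a^p b^p = uu where u = a^pb^p; then w ∈ L and |w| = 4p ≥ p.
Write w = xyz as guaranteed by the lemma, with |xy| ≤ p and |y| > 0.
The first p characters of w are a's, so xy (and hence y) consists only of a's. Write y = a^k, 1 ≤ k ≤ p.
Pump with i = 2: xy^2z = a^{p+k} b^p a^p b^p, of length 4p+k. Suppose this equals vv. The string starts with a and ends with b, so v does too; thus the boundary between the two copies of v is a b→a transition. There is exactly one such transition, at position 2p+k, so |v| = 2p+k and |vv| = 4p+2k ≠ 4p+k since k ≥ 1. So xy^2z ∉ L.
This contradicts the pumping lemma, so L is not regular.

a^{p+k} b^p a^p b^p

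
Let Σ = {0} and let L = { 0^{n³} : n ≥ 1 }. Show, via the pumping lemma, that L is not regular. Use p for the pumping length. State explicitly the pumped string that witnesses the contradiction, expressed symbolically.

Assume L is regular; let p be its pumping constant.
Take w = 0^{p³} ∈ L with |w| = p³ ≥ p.
Write w = xyz as guaranteed by the lemma, with |xy| ≤ p and |y| > 0.
Then y = 0^k for some k with 1 ≤ k ≤ p.
Pump with i = 2: xy^2z = 0^{p³+k}. Since 1 ≤ k ≤ p, p³ < p³+k ≤ p³+p < p³+3p²+3p+1 = (p+1)³, so p³+k is not a perfect cube. So xy^2z ∉ L.
This is a contradiction; hence L is not regular.

0^{p³+k}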